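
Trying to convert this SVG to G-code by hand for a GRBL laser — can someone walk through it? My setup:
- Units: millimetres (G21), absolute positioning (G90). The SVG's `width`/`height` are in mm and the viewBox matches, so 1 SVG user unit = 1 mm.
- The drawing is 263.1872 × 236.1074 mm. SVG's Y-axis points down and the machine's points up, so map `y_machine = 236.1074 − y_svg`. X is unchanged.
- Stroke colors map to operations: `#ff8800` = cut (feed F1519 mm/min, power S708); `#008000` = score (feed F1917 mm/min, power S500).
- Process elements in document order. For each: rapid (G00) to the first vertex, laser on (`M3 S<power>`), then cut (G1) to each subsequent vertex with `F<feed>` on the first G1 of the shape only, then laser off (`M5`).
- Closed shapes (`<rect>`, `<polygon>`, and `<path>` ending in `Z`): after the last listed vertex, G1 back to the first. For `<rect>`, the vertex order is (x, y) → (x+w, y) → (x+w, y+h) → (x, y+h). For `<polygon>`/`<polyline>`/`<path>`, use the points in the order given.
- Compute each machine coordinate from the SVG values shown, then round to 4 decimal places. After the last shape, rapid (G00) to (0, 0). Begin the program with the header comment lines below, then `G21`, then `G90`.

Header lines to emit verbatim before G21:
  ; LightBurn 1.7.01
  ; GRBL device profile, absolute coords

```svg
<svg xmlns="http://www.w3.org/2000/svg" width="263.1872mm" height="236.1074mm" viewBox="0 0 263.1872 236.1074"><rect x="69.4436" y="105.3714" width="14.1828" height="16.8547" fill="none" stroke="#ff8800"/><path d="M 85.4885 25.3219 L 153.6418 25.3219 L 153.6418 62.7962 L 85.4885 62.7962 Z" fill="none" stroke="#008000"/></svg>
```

1 u = 1 mm; y_m = 236.1074 − y.

[1] `<rect>` rectangle, #ff8800→cut S708 F1519: (69.4436,130.7360) → (83.6264,130.7360) → (83.6264,113.8813) → (69.4436,113.8813) → (69.4436,130.7360) (closed)

[2] `<path>` rectangle, #008000→score S500 F1917: (85.4885,210.7855) → (153.6418,210.7855) → (153.6418,173.3112) → (85.4885,173.3112) → (85.4885,210.7855) (closed)

; LightBurn 1.7.01
; GRBL device profile, absolute coords
G21
G90
G00 X69.4436 Y130.7360
M3 S708
G1 X83.6264 Y130.7360 F1519
G1 X83.6264 Y113.8813
G1 X69.4436 Y113.8813
G1 X69.4436 Y130.7360
M5
G00 X85.4885 Y210.7855
M3 S500
G1 X153.6418 Y210.7855 F1917
G1 X153.6418 Y173.3112
G1 X85.4885 Y173.3112
G1 X85.4885 Y210.7855
M5
G00 X0.0000 Y0.0000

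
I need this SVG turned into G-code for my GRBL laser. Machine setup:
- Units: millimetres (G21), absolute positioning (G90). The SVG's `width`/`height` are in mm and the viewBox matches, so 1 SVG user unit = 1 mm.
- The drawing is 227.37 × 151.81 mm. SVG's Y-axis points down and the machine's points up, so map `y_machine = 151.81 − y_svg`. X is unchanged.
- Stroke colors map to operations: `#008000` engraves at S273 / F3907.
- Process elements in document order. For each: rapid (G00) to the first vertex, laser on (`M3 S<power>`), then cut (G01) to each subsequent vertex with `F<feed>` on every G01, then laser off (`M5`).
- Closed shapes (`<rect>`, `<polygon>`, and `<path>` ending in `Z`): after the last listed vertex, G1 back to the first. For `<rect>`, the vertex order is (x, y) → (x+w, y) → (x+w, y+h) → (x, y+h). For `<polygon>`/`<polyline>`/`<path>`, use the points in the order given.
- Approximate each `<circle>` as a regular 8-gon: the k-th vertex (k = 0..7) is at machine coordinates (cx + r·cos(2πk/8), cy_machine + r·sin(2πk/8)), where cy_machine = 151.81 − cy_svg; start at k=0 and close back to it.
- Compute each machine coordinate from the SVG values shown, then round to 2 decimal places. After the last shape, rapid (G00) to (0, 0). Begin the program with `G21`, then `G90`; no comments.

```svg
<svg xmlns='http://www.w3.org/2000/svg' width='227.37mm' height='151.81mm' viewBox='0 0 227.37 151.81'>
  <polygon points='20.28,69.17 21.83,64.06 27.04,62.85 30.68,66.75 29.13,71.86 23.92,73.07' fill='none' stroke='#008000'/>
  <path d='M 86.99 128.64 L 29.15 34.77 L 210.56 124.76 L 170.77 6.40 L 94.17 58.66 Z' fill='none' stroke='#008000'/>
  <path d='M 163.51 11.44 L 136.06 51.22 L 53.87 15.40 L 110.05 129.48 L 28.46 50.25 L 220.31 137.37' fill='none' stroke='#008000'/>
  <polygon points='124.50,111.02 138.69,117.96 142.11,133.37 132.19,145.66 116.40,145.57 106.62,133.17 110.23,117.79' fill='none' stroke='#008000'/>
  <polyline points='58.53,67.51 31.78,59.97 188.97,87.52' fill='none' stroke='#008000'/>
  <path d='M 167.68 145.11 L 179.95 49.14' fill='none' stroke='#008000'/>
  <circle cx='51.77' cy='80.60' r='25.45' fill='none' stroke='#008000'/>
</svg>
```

Since the viewBox matches the mm dimensions, user units are millimetres directly. The only transform is the Y-flip y_m = 151.81 − y_svg.

Shape 1 is a regular polygon drawn with `<polygon>`. Its stroke #008000 means engrave at S273, F3907. After flipping Y the toolpath is (20.28,82.64) → (21.83,87.75) → (27.04,88.96) → (30.68,85.06) → (29.13,79.95) → (23.92,78.74) → (20.28,82.64), returning to the start.

Shape 2 is a closed polygon drawn with `<path>`. Its stroke #008000 means engrave at S273, F3907. After flipping Y the toolpath is (86.99,23.17) → (29.15,117.04) → (210.56,27.05) → (170.77,145.41) → (94.17,93.15) → (86.99,23.17), returning to the start.

Shape 3 is a open polyline drawn with `<path>`. Its stroke #008000 means engrave at S273, F3907. After flipping Y the toolpath is (163.51,140.37) → (136.06,100.59) → (53.87,136.41) → (110.05,22.33) → (28.46,101.56) → (220.31,14.44).

Shape 4 is a regular polygon drawn with `<polygon>`. Its stroke #008000 means engrave at S273, F3907. After flipping Y the toolpath is (124.50,40.79) → (138.69,33.85) → (142.11,18.44) → (132.19,6.15) → (116.40,6.24) → (106.62,18.64) → (110.23,34.02) → (124.50,40.79), returning to the start.

Shape 5 is a open polyline drawn with `<polyline>`. Its stroke #008000 means engrave at S273, F3907. After flipping Y the toolpath is (58.53,84.30) → (31.78,91.84) → (188.97,64.29).

Shape 6 is a line segment drawn with `<path>`. Its stroke #008000 means engrave at S273, F3907. After flipping Y the toolpath is (167.68,6.70) → (179.95,102.67).

Shape 7 is a circle drawn with `<circle>`. Its stroke #008000 means engrave at S273, F3907. After flipping Y the toolpath is (77.22,71.21) → (69.77,89.21) → (51.77,96.66) → (33.77,89.21) → (26.32,71.21) → (33.77,53.21) → (51.77,45.76) → (69.77,53.21) → (77.22,71.21), returning to the start.

G21
G90
G00 X20.28 Y82.64
M3 S273
G01 X21.83 Y87.75 F3907
G01 X27.04 Y88.96 F3907
G01 X30.68 Y85.06 F3907
G01 X29.13 Y79.95 F3907
G01 X23.92 Y78.74 F3907
G01 X20.28 Y82.64 F3907
M5
G00 X86.99 Y23.17
M3 S273
G01 X29.15 Y117.04 F3907
G01 X210.56 Y27.05 F3907
G01 X170.77 Y145.41 F3907
G01 X94.17 Y93.15 F3907
G01 X86.99 Y23.17 F3907
M5
G00 X163.51 Y140.37
M3 S273
G01 X136.06 Y100.59 F3907
G01 X53.87 Y136.41 F3907
G01 X110.05 Y22.33 F3907
G01 X28.46 Y101.56 F3907
G01 X220.31 Y14.44 F3907
M5
G00 X124.50 Y40.79
M3 S273
G01 X138.69 Y33.85 F3907
G01 X142.11 Y18.44 F3907
G01 X132.19 Y6.15 F3907
G01 X116.40 Y6.24 F3907
G01 X106.62 Y18.64 F3907
G01 X110.23 Y34.02 F3907
G01 X124.50 Y40.79 F3907
M5
G00 X58.53 Y84.30
M3 S273
G01 X31.78 Y91.84 F3907
G01 X188.97 Y64.29 F3907
M5
G00 X167.68 Y6.70
M3 S273
G01 X179.95 Y102.67 F3907
M5
G00 X77.22 Y71.21
M3 S273
G01 X69.77 Y89.21 F3907
G01 X51.77 Y96.66 F3907
G01 X33.77 Y89.21 F3907
G01 X26.32 Y71.21 F3907
G01 X33.77 Y53.21 F3907
G01 X51.77 Y45.76 F3907
G01 X69.77 Y53.21 F3907
G01 X77.22 Y71.21 F3907
M5
G00 X0.00 Y0.00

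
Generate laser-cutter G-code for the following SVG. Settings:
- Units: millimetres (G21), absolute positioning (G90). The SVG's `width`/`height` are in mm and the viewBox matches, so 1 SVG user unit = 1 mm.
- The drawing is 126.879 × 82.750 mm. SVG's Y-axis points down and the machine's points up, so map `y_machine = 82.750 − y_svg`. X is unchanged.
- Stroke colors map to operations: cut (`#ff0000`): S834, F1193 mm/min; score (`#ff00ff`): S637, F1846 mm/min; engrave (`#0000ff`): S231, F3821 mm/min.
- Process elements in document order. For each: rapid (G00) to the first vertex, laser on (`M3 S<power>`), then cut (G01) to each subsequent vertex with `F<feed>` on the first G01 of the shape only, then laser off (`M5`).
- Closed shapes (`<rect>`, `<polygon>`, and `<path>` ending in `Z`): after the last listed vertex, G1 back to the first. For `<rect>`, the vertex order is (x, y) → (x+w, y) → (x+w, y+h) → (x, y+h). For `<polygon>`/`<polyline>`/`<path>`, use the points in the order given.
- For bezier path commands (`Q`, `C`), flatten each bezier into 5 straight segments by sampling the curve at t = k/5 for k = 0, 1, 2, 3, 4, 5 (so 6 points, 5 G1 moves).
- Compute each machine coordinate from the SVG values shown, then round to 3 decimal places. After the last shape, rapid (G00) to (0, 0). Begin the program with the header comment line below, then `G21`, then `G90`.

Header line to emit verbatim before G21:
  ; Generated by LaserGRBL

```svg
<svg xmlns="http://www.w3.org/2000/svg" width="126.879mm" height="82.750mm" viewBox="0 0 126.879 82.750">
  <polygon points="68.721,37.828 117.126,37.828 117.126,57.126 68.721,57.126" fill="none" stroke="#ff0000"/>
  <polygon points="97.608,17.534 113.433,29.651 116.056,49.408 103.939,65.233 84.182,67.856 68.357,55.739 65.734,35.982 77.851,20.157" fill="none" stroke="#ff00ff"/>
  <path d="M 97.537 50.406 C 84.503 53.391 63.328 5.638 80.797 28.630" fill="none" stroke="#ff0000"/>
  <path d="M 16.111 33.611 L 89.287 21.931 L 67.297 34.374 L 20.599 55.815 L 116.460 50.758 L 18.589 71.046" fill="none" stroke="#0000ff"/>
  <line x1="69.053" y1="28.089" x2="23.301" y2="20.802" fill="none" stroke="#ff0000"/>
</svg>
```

viewBox `0 0 126.879 82.750` with mm width/height → 1 unit = 1 mm. Flip: y_m = 82.750 − y_svg.

**Shape 1** — `<polygon>` rectangle, stroke `#ff0000` → cut (S834, F1193). Machine vertices: (68.721,44.922) → (117.126,44.922) → (117.126,25.624) → (68.721,25.624) → (68.721,44.922). Closed: final G1 returns to the first vertex.

**Shape 2** — `<polygon>` regular polygon, stroke `#ff00ff` → score (S637, F1846). Machine vertices: (97.608,65.216) → (113.433,53.099) → (116.056,33.342) → (103.939,17.517) → (84.182,14.894) → (68.357,27.011) → (65.734,46.768) → (77.851,62.593) → (97.608,65.216). Closed: final G1 returns to the first vertex.

**Shape 3** — `<path>` cubic bezier, stroke `#ff0000` → cut (S834, F1193). Control points (SVG): P0=(97.537,50.406), P1=(84.503,53.391), P2=(63.328,5.638), P3=(80.797,28.630); sampled at t=k/5. Machine vertices: (97.537,32.344) → (89.114,35.670) → (80.983,45.341) → (75.389,55.528) → (74.579,60.398) → (80.797,54.120). Open path.

**Shape 4** — `<path>` open polyline, stroke `#0000ff` → engrave (S231, F3821). Machine vertices: (16.111,49.139) → (89.287,60.819) → (67.297,48.376) → (20.599,26.935) → (116.460,31.992) → (18.589,11.704). Open path.

**Shape 5** — `<line>` line segment, stroke `#ff0000` → cut (S834, F1193). Machine vertices: (69.053,54.661) → (23.301,61.948). Open path.

; Generated by LaserGRBL
G21
G90
G00 X68.721 Y44.922
M3 S834
G01 X117.126 Y44.922 F1193
G01 X117.126 Y25.624
G01 X68.721 Y25.624
G01 X68.721 Y44.922
M5
G00 X97.608 Y65.216
M3 S637
G01 X113.433 Y53.099 F1846
G01 X116.056 Y33.342
G01 X103.939 Y17.517
G01 X84.182 Y14.894
G01 X68.357 Y27.011
G01 X65.734 Y46.768
G01 X77.851 Y62.593
G01 X97.608 Y65.216
M5
G00 X97.537 Y32.344
M3 S834
G01 X89.114 Y35.670 F1193
G01 X80.983 Y45.341
G01 X75.389 Y55.528
G01 X74.579 Y60.398
G01 X80.797 Y54.120
M5
G00 X16.111 Y49.139
M3 S231
G01 X89.287 Y60.819 F3821
G01 X67.297 Y48.376
G01 X20.599 Y26.935
G01 X116.460 Y31.992
G01 X18.589 Y11.704
M5
G00 X69.053 Y54.661
M3 S834
G01 X23.301 Y61.948 F1193
M5
G00 X0.000 Y0.000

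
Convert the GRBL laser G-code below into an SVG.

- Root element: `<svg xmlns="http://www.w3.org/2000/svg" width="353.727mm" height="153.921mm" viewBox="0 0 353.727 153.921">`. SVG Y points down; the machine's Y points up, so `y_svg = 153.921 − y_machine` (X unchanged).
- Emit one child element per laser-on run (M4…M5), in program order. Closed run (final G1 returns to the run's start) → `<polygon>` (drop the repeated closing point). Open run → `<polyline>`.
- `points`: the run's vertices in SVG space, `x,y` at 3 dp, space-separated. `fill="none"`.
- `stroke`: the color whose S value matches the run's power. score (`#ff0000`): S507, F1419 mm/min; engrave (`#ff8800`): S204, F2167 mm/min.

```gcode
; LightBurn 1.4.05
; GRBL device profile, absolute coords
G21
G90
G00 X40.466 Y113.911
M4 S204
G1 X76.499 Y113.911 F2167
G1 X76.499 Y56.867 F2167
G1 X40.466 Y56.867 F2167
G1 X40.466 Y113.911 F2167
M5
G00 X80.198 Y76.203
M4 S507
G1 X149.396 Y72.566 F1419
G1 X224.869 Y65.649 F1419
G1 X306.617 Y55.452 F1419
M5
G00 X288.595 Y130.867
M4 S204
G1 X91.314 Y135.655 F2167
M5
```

<svg xmlns="http://www.w3.org/2000/svg" width="353.727mm" height="153.921mm" viewBox="0 0 353.727 153.921">
  <polygon points="40.466,40.010 76.499,40.010 76.499,97.054 40.466,97.054" fill="none" stroke="#ff8800"/>
  <polyline points="80.198,77.718 149.396,81.355 224.869,88.272 306.617,98.469" fill="none" stroke="#ff0000"/>
  <polyline points="288.595,23.054 91.314,18.266" fill="none" stroke="#ff8800"/>
</svg>

y_svg = 153.921 − y_m.

[1] S204→`#ff8800` (engrave); closed run; points: 40.466,40.010 76.499,40.010 76.499,97.054 40.466,97.054

[2] S507→`#ff0000` (score); open run; points: 80.198,77.718 149.396,81.355 224.869,88.272 306.617,98.469

[3] S204→`#ff8800` (engrave); open run; points: 288.595,23.054 91.314,18.266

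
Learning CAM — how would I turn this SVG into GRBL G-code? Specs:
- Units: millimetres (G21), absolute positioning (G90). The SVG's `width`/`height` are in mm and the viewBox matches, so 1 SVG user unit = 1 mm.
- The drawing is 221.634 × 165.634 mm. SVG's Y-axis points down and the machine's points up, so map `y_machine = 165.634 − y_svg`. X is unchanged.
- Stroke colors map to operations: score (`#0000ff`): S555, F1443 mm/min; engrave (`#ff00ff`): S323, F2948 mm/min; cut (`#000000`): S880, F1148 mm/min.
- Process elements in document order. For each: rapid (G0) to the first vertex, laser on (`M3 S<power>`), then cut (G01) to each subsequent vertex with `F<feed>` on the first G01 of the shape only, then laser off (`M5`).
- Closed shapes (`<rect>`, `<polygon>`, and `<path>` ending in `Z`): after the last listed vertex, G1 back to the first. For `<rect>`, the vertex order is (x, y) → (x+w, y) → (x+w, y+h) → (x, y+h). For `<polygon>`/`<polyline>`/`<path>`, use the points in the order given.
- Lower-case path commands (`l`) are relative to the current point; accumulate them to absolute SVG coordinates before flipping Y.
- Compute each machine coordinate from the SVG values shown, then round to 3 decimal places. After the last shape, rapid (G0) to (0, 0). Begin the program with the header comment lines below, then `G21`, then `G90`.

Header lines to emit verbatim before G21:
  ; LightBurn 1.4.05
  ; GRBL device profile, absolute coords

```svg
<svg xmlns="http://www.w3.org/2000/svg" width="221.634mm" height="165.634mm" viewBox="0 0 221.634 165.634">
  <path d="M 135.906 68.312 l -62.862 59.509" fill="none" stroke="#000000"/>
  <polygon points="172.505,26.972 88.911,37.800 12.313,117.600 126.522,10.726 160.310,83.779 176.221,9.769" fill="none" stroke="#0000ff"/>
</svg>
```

Since the viewBox matches the mm dimensions, user units are millimetres directly. The only transform is the Y-flip y_m = 165.634 − y_svg.

Shape 1 is a line segment drawn with `<path>`. Its stroke #000000 means cut at S880, F1148. After flipping Y the toolpath is (135.906,97.322) → (73.044,37.813).

Shape 2 is a closed polygon drawn with `<polygon>`. Its stroke #0000ff means score at S555, F1443. After flipping Y the toolpath is (172.505,138.662) → (88.911,127.834) → (12.313,48.034) → (126.522,154.908) → (160.310,81.855) → (176.221,155.865) → (172.505,138.662), returning to the start.

; LightBurn 1.4.05
; GRBL device profile, absolute coords
G21
G90
G0 X135.906 Y97.322
M3 S880
G01 X73.044 Y37.813 F1148
M5
G0 X172.505 Y138.662
M3 S555
G01 X88.911 Y127.834 F1443
G01 X12.313 Y48.034
G01 X126.522 Y154.908
G01 X160.310 Y81.855
G01 X176.221 Y155.865
G01 X172.505 Y138.662
M5
G0 X0.000 Y0.000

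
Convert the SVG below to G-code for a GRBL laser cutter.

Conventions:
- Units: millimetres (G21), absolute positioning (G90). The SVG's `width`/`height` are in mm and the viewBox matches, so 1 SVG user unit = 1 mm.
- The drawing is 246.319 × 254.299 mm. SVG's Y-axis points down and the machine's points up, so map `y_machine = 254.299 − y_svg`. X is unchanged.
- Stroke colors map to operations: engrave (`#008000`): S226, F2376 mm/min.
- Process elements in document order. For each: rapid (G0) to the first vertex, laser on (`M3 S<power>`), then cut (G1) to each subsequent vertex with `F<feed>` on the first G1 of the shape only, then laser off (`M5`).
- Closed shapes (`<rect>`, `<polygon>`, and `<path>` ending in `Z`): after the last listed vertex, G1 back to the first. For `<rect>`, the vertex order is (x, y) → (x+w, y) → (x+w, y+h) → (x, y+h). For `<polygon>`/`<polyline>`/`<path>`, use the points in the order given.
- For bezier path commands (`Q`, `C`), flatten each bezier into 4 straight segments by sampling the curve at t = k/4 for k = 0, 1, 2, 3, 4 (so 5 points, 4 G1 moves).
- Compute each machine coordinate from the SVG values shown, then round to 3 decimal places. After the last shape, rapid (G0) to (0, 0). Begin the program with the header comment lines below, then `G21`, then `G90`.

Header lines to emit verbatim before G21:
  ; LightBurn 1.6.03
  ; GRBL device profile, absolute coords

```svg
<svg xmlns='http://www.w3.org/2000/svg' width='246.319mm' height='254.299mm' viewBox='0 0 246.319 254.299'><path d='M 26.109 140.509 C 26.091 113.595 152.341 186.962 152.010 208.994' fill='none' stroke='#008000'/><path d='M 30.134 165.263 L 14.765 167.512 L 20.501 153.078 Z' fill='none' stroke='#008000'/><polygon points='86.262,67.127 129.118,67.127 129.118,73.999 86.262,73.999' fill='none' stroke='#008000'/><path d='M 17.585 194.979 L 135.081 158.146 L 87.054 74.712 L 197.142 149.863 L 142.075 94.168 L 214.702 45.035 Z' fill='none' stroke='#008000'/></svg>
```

; LightBurn 1.6.03
; GRBL device profile, absolute coords
G21
G90
G0 X26.109 Y113.790
M3 S226
G1 X45.820 Y117.542 F2376
G1 X89.177 Y97.902
G1 X132.475 Y69.085
G1 X152.010 Y45.305
M5
G0 X30.134 Y89.036
M3 S226
G1 X14.765 Y86.787 F2376
G1 X20.501 Y101.221
G1 X30.134 Y89.036
M5
G0 X86.262 Y187.172
M3 S226
G1 X129.118 Y187.172 F2376
G1 X129.118 Y180.300
G1 X86.262 Y180.300
G1 X86.262 Y187.172
M5
G0 X17.585 Y59.320
M3 S226
G1 X135.081 Y96.153 F2376
G1 X87.054 Y179.587
G1 X197.142 Y104.436
G1 X142.075 Y160.131
G1 X214.702 Y209.264
G1 X17.585 Y59.320
M5
G0 X0.000 Y0.000

Since the viewBox matches the mm dimensions, user units are millimetres directly. The only transform is the Y-flip y_m = 254.299 − y_svg.

Shape 1 is a cubic bezier drawn with `<path>`. Its stroke #008000 means engrave at S226, F2376. After flipping Y the toolpath is (26.109,113.790) → (45.820,117.542) → (89.177,97.902) → (132.475,69.085) → (152.010,45.305).

Shape 2 is a regular polygon drawn with `<path>`. Its stroke #008000 means engrave at S226, F2376. After flipping Y the toolpath is (30.134,89.036) → (14.765,86.787) → (20.501,101.221) → (30.134,89.036), returning to the start.

Shape 3 is a rectangle drawn with `<polygon>`. Its stroke #008000 means engrave at S226, F2376. After flipping Y the toolpath is (86.262,187.172) → (129.118,187.172) → (129.118,180.300) → (86.262,180.300) → (86.262,187.172), returning to the start.

Shape 4 is a closed polygon drawn with `<path>`. Its stroke #008000 means engrave at S226, F2376. After flipping Y the toolpath is (17.585,59.320) → (135.081,96.153) → (87.054,179.587) → (197.142,104.436) → (142.075,160.131) → (214.702,209.264) → (17.585,59.320), returning to the start.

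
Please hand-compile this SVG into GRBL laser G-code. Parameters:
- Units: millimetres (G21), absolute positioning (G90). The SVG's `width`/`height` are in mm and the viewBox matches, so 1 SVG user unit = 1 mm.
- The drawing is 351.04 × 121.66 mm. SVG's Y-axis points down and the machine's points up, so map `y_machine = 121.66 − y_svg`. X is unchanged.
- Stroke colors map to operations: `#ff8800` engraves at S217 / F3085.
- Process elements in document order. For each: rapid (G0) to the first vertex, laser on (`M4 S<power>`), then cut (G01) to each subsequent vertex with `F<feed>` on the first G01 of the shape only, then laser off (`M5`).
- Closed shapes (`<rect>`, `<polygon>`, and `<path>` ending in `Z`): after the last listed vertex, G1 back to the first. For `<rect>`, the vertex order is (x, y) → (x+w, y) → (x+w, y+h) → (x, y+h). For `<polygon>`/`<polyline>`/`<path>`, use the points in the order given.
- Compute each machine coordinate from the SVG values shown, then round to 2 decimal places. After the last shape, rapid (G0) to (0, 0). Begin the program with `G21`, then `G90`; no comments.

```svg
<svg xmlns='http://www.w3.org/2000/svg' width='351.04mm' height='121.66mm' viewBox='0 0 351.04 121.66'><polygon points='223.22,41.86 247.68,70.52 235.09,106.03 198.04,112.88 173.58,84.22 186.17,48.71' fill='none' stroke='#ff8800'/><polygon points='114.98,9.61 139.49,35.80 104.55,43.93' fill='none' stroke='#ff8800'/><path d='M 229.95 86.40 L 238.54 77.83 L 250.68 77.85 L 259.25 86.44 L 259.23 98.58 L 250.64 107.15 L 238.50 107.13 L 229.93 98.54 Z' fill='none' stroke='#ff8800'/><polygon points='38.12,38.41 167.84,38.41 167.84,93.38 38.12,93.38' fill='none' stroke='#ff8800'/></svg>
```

Since the viewBox matches the mm dimensions, user units are millimetres directly. The only transform is the Y-flip y_m = 121.66 − y_svg.

Shape 1 is a regular polygon drawn with `<polygon>`. Its stroke #ff8800 means engrave at S217, F3085. After flipping Y the toolpath is (223.22,79.80) → (247.68,51.14) → (235.09,15.63) → (198.04,8.78) → (173.58,37.44) → (186.17,72.95) → (223.22,79.80), returning to the start.

Shape 2 is a regular polygon drawn with `<polygon>`. Its stroke #ff8800 means engrave at S217, F3085. After flipping Y the toolpath is (114.98,112.05) → (139.49,85.86) → (104.55,77.73) → (114.98,112.05), returning to the start.

Shape 3 is a regular polygon drawn with `<path>`. Its stroke #ff8800 means engrave at S217, F3085. After flipping Y the toolpath is (229.95,35.26) → (238.54,43.83) → (250.68,43.81) → (259.25,35.22) → (259.23,23.08) → (250.64,14.51) → (238.50,14.53) → (229.93,23.12) → (229.95,35.26), returning to the start.

Shape 4 is a rectangle drawn with `<polygon>`. Its stroke #ff8800 means engrave at S217, F3085. After flipping Y the toolpath is (38.12,83.25) → (167.84,83.25) → (167.84,28.28) → (38.12,28.28) → (38.12,83.25), returning to the start.

G21
G90
G0 X223.22 Y79.80
M4 S217
G01 X247.68 Y51.14 F3085
G01 X235.09 Y15.63
G01 X198.04 Y8.78
G01 X173.58 Y37.44
G01 X186.17 Y72.95
G01 X223.22 Y79.80
M5
G0 X114.98 Y112.05
M4 S217
G01 X139.49 Y85.86 F3085
G01 X104.55 Y77.73
G01 X114.98 Y112.05
M5
G0 X229.95 Y35.26
M4 S217
G01 X238.54 Y43.83 F3085
G01 X250.68 Y43.81
G01 X259.25 Y35.22
G01 X259.23 Y23.08
G01 X250.64 Y14.51
G01 X238.50 Y14.53
G01 X229.93 Y23.12
G01 X229.95 Y35.26
M5
G0 X38.12 Y83.25
M4 S217
G01 X167.84 Y83.25 F3085
G01 X167.84 Y28.28
G01 X38.12 Y28.28
G01 X38.12 Y83.25
M5
G0 X0.00 Y0.00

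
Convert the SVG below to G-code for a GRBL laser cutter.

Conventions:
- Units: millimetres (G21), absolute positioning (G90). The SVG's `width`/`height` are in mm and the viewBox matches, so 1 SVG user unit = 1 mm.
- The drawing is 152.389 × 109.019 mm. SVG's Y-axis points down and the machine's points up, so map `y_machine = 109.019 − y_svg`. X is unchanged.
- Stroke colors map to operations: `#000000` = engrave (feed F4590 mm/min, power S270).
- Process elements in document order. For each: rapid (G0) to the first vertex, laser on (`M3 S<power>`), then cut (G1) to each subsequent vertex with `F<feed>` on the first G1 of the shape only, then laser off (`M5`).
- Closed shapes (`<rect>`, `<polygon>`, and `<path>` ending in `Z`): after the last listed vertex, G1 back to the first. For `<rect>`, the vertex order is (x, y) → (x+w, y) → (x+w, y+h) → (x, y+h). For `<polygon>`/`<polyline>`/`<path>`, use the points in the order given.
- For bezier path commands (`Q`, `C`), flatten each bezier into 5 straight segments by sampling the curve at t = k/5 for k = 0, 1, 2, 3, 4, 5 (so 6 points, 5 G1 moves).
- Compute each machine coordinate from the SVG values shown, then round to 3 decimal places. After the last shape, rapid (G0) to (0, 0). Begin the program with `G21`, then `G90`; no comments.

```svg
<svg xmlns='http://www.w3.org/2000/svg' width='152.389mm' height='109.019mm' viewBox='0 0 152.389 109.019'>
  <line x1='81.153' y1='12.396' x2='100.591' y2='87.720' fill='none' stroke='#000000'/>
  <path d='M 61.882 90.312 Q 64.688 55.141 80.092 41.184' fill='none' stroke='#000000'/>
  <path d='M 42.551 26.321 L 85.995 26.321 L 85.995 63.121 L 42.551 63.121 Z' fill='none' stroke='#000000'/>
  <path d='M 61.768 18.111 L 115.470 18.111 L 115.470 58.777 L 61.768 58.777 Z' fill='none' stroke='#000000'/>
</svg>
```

viewBox `0 0 152.389 109.019` with mm width/height → 1 unit = 1 mm. Flip: y_m = 109.019 − y_svg.

**Shape 1** — `<line>` line segment, stroke `#000000` → engrave (S270, F4590). Machine vertices: (81.153,96.623) → (100.591,21.299). Open path.

**Shape 2** — `<path>` quadratic bezier, stroke `#000000` → engrave (S270, F4590). Control points (SVG): P0=(61.882,90.312), P1=(64.688,55.141), P2=(80.092,41.184); sampled at t=k/5. Machine vertices: (61.882,18.707) → (63.508,31.927) → (66.142,43.450) → (69.784,53.275) → (74.434,61.404) → (80.092,67.835). Open path.

**Shape 3** — `<path>` rectangle, stroke `#000000` → engrave (S270, F4590). Machine vertices: (42.551,82.698) → (85.995,82.698) → (85.995,45.898) → (42.551,45.898) → (42.551,82.698). Closed: final G1 returns to the first vertex.

**Shape 4** — `<path>` rectangle, stroke `#000000` → engrave (S270, F4590). Machine vertices: (61.768,90.908) → (115.470,90.908) → (115.470,50.242) → (61.768,50.242) → (61.768,90.908). Closed: final G1 returns to the first vertex.

G21
G90
G0 X81.153 Y96.623
M3 S270
G1 X100.591 Y21.299 F4590
M5
G0 X61.882 Y18.707
M3 S270
G1 X63.508 Y31.927 F4590
G1 X66.142 Y43.450
G1 X69.784 Y53.275
G1 X74.434 Y61.404
G1 X80.092 Y67.835
M5
G0 X42.551 Y82.698
M3 S270
G1 X85.995 Y82.698 F4590
G1 X85.995 Y45.898
G1 X42.551 Y45.898
G1 X42.551 Y82.698
M5
G0 X61.768 Y90.908
M3 S270
G1 X115.470 Y90.908 F4590
G1 X115.470 Y50.242
G1 X61.768 Y50.242
G1 X61.768 Y90.908
M5
G0 X0.000 Y0.000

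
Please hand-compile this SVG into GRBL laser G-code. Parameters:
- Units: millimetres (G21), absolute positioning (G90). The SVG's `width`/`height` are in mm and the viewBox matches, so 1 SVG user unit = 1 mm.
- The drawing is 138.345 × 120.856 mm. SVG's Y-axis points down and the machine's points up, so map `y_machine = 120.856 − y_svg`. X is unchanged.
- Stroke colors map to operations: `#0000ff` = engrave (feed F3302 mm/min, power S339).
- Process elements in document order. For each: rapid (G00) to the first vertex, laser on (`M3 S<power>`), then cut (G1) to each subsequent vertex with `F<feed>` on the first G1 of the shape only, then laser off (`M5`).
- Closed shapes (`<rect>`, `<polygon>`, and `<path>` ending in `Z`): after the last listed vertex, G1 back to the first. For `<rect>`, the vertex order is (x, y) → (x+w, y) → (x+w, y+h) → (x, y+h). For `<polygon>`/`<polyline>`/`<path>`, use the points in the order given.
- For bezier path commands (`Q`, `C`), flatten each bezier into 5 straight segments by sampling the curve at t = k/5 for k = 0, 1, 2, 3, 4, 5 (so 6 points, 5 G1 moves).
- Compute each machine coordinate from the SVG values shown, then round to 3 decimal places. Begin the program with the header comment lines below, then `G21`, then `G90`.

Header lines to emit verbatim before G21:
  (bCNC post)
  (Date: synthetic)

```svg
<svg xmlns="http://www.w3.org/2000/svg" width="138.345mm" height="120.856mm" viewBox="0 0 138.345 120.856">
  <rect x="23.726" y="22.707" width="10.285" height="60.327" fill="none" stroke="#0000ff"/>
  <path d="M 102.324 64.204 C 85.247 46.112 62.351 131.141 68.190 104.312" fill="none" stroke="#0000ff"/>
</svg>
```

viewBox `0 0 138.345 120.856` with mm width/height → 1 unit = 1 mm. Flip: y_m = 120.856 − y_svg.

**Shape 1** — `<rect>` rectangle, stroke `#0000ff` → engrave (S339, F3302). Machine vertices: (23.726,98.149) → (34.011,98.149) → (34.011,37.822) → (23.726,37.822) → (23.726,98.149). Closed: final G1 returns to the first vertex.

**Shape 2** — `<path>` cubic bezier, stroke `#0000ff` → engrave (S339, F3302). Control points (SVG): P0=(102.324,64.204), P1=(85.247,46.112), P2=(62.351,131.141), P3=(68.190,104.312); sampled at t=k/5. Machine vertices: (102.324,56.652) → (91.656,56.853) → (81.250,42.623) → (72.765,24.282) → (67.858,12.150) → (68.190,16.544). Open path.

(bCNC post)
(Date: synthetic)
G21
G90
G00 X23.726 Y98.149
M3 S339
G1 X34.011 Y98.149 F3302
G1 X34.011 Y37.822
G1 X23.726 Y37.822
G1 X23.726 Y98.149
M5
G00 X102.324 Y56.652
M3 S339
G1 X91.656 Y56.853 F3302
G1 X81.250 Y42.623
G1 X72.765 Y24.282
G1 X67.858 Y12.150
G1 X68.190 Y16.544
M5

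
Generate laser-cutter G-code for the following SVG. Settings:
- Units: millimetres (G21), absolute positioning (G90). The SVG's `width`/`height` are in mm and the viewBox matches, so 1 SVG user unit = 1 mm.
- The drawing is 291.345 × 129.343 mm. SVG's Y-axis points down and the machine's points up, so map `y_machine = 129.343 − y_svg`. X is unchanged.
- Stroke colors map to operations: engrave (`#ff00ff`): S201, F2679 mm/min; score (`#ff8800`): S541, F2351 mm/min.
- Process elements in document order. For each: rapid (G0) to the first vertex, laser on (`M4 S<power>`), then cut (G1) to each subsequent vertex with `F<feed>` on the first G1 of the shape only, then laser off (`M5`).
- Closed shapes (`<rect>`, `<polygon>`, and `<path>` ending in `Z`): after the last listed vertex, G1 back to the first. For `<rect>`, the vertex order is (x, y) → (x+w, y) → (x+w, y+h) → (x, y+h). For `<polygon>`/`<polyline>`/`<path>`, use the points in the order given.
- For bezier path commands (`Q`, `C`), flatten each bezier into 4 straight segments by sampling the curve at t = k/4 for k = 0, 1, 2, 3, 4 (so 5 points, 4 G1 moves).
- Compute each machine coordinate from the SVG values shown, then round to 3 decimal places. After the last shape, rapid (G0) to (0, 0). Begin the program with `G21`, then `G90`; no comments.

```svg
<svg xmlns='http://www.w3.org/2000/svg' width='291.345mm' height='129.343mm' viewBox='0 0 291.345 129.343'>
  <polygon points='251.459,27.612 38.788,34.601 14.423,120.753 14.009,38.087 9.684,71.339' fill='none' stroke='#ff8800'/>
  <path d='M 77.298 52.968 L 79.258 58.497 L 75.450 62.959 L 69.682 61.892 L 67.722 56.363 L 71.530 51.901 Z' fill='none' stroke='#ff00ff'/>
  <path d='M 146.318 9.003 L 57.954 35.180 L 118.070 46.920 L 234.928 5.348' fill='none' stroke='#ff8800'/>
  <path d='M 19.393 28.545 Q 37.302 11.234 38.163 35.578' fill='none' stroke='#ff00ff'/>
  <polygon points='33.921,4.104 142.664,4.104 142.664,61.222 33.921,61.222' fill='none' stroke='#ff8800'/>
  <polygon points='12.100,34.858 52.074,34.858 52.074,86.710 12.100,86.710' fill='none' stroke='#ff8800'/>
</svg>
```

G21
G90
G0 X251.459 Y101.731
M4 S541
G1 X38.788 Y94.742 F2351
G1 X14.423 Y8.590
G1 X14.009 Y91.256
G1 X9.684 Y58.004
G1 X251.459 Y101.731
M5
G0 X77.298 Y76.375
M4 S201
G1 X79.258 Y70.846 F2679
G1 X75.450 Y66.384
G1 X69.682 Y67.451
G1 X67.722 Y72.980
G1 X71.530 Y77.442
G1 X77.298 Y76.375
M5
G0 X146.318 Y120.340
M4 S541
G1 X57.954 Y94.163 F2351
G1 X118.070 Y82.423
G1 X234.928 Y123.995
M5
G0 X19.393 Y100.798
M4 S201
G1 X27.282 Y106.850 F2679
G1 X33.040 Y107.695
G1 X36.667 Y103.334
G1 X38.163 Y93.765
M5
G0 X33.921 Y125.239
M4 S541
G1 X142.664 Y125.239 F2351
G1 X142.664 Y68.121
G1 X33.921 Y68.121
G1 X33.921 Y125.239
M5
G0 X12.100 Y94.485
M4 S541
G1 X52.074 Y94.485 F2351
G1 X52.074 Y42.633
G1 X12.100 Y42.633
G1 X12.100 Y94.485
M5
G0 X0.000 Y0.000

viewBox `0 0 291.345 129.343` with mm width/height → 1 unit = 1 mm. Flip: y_m = 129.343 − y_svg.

**Shape 1** — `<polygon>` closed polygon, stroke `#ff8800` → score (S541, F2351). Machine vertices: (251.459,101.731) → (38.788,94.742) → (14.423,8.590) → (14.009,91.256) → (9.684,58.004) → (251.459,101.731). Closed: final G1 returns to the first vertex.

**Shape 2** — `<path>` regular polygon, stroke `#ff00ff` → engrave (S201, F2679). Machine vertices: (77.298,76.375) → (79.258,70.846) → (75.450,66.384) → (69.682,67.451) → (67.722,72.980) → (71.530,77.442) → (77.298,76.375). Closed: final G1 returns to the first vertex.

**Shape 3** — `<path>` open polyline, stroke `#ff8800` → score (S541, F2351). Machine vertices: (146.318,120.340) → (57.954,94.163) → (118.070,82.423) → (234.928,123.995). Open path.

**Shape 4** — `<path>` quadratic bezier, stroke `#ff00ff` → engrave (S201, F2679). Control points (SVG): P0=(19.393,28.545), P1=(37.302,11.234), P2=(38.163,35.578); sampled at t=k/4. Machine vertices: (19.393,100.798) → (27.282,106.850) → (33.040,107.695) → (36.667,103.334) → (38.163,93.765). Open path.

**Shape 5** — `<polygon>` rectangle, stroke `#ff8800` → score (S541, F2351). Machine vertices: (33.921,125.239) → (142.664,125.239) → (142.664,68.121) → (33.921,68.121) → (33.921,125.239). Closed: final G1 returns to the first vertex.

**Shape 6** — `<polygon>` rectangle, stroke `#ff8800` → score (S541, F2351). Machine vertices: (12.100,94.485) → (52.074,94.485) → (52.074,42.633) → (12.100,42.633) → (12.100,94.485). Closed: final G1 returns to the first vertex.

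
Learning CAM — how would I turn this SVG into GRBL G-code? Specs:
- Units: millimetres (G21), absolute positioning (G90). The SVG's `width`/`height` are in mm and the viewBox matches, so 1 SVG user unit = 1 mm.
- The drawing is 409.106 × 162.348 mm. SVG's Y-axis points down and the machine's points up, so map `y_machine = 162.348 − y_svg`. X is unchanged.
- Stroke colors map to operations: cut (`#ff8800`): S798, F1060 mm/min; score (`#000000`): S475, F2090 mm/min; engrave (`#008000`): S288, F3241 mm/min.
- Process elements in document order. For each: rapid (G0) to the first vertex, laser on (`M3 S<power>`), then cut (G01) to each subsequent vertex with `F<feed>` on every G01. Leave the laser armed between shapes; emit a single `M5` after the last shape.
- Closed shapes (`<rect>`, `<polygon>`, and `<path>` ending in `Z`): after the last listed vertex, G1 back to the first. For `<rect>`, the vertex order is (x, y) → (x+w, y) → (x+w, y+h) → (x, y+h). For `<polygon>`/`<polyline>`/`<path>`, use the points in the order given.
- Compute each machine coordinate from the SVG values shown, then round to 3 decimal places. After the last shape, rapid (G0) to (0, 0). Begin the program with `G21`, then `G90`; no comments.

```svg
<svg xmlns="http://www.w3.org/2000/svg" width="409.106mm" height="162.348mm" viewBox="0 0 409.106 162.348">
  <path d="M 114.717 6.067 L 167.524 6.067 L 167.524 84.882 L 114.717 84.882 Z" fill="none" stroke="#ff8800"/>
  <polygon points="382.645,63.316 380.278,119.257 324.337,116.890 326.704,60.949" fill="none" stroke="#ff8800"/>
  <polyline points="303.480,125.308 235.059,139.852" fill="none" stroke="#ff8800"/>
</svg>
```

G21
G90
G0 X114.717 Y156.281
M3 S798
G01 X167.524 Y156.281 F1060
G01 X167.524 Y77.466 F1060
G01 X114.717 Y77.466 F1060
G01 X114.717 Y156.281 F1060
G0 X382.645 Y99.032
M3 S798
G01 X380.278 Y43.091 F1060
G01 X324.337 Y45.458 F1060
G01 X326.704 Y101.399 F1060
G01 X382.645 Y99.032 F1060
G0 X303.480 Y37.040
M3 S798
G01 X235.059 Y22.496 F1060
M5
G0 X0.000 Y0.000

Since the viewBox matches the mm dimensions, user units are millimetres directly. The only transform is the Y-flip y_m = 162.348 − y_svg.

Shape 1 is a rectangle drawn with `<path>`. Its stroke #ff8800 means cut at S798, F1060. After flipping Y the toolpath is (114.717,156.281) → (167.524,156.281) → (167.524,77.466) → (114.717,77.466) → (114.717,156.281), returning to the start.

Shape 2 is a regular polygon drawn with `<polygon>`. Its stroke #ff8800 means cut at S798, F1060. After flipping Y the toolpath is (382.645,99.032) → (380.278,43.091) → (324.337,45.458) → (326.704,101.399) → (382.645,99.032), returning to the start.

Shape 3 is a line segment drawn with `<polyline>`. Its stroke #ff8800 means cut at S798, F1060. After flipping Y the toolpath is (303.480,37.040) → (235.059,22.496).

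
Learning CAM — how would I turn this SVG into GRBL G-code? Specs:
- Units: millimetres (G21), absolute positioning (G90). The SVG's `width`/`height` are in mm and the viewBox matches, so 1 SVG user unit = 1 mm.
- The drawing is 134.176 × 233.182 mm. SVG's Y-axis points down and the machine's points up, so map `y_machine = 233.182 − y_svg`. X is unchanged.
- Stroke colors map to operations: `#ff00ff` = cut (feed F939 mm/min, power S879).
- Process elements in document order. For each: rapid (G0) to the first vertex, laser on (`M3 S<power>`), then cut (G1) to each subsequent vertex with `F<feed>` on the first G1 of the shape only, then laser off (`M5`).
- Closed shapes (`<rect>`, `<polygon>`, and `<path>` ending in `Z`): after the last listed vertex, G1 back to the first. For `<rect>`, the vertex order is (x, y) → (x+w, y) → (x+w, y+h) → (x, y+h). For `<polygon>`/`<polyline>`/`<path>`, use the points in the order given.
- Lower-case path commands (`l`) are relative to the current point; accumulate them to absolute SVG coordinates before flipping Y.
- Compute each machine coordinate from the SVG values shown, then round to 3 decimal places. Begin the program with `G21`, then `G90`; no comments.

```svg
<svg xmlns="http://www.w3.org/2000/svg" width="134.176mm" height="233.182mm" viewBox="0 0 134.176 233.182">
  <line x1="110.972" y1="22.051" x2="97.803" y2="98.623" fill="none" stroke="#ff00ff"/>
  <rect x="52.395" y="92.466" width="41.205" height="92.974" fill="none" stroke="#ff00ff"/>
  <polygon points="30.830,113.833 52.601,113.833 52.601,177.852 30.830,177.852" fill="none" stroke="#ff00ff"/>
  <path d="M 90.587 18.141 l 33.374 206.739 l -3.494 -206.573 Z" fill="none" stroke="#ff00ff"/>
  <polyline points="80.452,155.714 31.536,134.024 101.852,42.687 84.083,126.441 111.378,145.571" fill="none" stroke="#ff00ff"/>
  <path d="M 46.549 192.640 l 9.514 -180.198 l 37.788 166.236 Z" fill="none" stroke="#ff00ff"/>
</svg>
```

1 u = 1 mm; y_m = 233.182 − y.

[1] `<line>` line segment, #ff00ff→cut S879 F939: (110.972,211.131) → (97.803,134.559)

[2] `<rect>` rectangle, #ff00ff→cut S879 F939: (52.395,140.716) → (93.600,140.716) → (93.600,47.742) → (52.395,47.742) → (52.395,140.716) (closed)

[3] `<polygon>` rectangle, #ff00ff→cut S879 F939: (30.830,119.349) → (52.601,119.349) → (52.601,55.330) → (30.830,55.330) → (30.830,119.349) (closed)

[4] `<path>` closed polygon, #ff00ff→cut S879 F939: (90.587,215.041) → (123.961,8.302) → (120.467,214.875) → (90.587,215.041) (closed)

[5] `<polyline>` open polyline, #ff00ff→cut S879 F939: (80.452,77.468) → (31.536,99.158) → (101.852,190.495) → (84.083,106.741) → (111.378,87.611)

[6] `<path>` closed polygon, #ff00ff→cut S879 F939: (46.549,40.542) → (56.063,220.740) → (93.851,54.504) → (46.549,40.542) (closed)

G21
G90
G0 X110.972 Y211.131
M3 S879
G1 X97.803 Y134.559 F939
M5
G0 X52.395 Y140.716
M3 S879
G1 X93.600 Y140.716 F939
G1 X93.600 Y47.742
G1 X52.395 Y47.742
G1 X52.395 Y140.716
M5
G0 X30.830 Y119.349
M3 S879
G1 X52.601 Y119.349 F939
G1 X52.601 Y55.330
G1 X30.830 Y55.330
G1 X30.830 Y119.349
M5
G0 X90.587 Y215.041
M3 S879
G1 X123.961 Y8.302 F939
G1 X120.467 Y214.875
G1 X90.587 Y215.041
M5
G0 X80.452 Y77.468
M3 S879
G1 X31.536 Y99.158 F939
G1 X101.852 Y190.495
G1 X84.083 Y106.741
G1 X111.378 Y87.611
M5
G0 X46.549 Y40.542
M3 S879
G1 X56.063 Y220.740 F939
G1 X93.851 Y54.504
G1 X46.549 Y40.542
M5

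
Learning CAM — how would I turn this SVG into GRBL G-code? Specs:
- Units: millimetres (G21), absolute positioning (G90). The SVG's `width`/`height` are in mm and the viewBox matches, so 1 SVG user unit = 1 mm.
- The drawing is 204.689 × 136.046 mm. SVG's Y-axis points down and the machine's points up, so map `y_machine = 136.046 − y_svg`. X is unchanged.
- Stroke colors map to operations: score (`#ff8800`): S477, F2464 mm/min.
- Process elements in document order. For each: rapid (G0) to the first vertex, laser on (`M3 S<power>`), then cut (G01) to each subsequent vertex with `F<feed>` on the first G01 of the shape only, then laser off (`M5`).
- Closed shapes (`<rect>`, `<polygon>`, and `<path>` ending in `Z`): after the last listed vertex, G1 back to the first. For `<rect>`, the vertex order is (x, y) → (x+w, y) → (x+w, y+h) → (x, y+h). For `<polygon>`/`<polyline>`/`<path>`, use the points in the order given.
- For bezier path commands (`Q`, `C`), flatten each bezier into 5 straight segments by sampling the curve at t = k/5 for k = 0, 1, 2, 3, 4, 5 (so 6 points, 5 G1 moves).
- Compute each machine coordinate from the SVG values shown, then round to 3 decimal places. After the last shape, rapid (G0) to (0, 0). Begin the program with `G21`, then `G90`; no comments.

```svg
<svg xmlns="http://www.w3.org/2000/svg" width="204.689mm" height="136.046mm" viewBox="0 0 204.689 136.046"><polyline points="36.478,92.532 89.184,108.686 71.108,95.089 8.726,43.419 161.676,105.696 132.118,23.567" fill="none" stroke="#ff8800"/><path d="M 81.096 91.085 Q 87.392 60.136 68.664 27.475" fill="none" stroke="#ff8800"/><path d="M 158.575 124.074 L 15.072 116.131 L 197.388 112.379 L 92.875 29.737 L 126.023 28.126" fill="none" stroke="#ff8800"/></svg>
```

G21
G90
G0 X36.478 Y43.514
M3 S477
G01 X89.184 Y27.360 F2464
G01 X71.108 Y40.957
G01 X8.726 Y92.627
G01 X161.676 Y30.350
G01 X132.118 Y112.479
M5
G0 X81.096 Y44.961
M3 S477
G01 X82.613 Y57.409 F2464
G01 X82.129 Y69.994
G01 X79.643 Y82.716
G01 X75.154 Y95.575
G01 X68.664 Y108.571
M5
G0 X158.575 Y11.972
M3 S477
G01 X15.072 Y19.915 F2464
G01 X197.388 Y23.667
G01 X92.875 Y106.309
G01 X126.023 Y107.920
M5
G0 X0.000 Y0.000

Since the viewBox matches the mm dimensions, user units are millimetres directly. The only transform is the Y-flip y_m = 136.046 − y_svg.

Shape 1 is a open polyline drawn with `<polyline>`. Its stroke #ff8800 means score at S477, F2464. After flipping Y the toolpath is (36.478,43.514) → (89.184,27.360) → (71.108,40.957) → (8.726,92.627) → (161.676,30.350) → (132.118,112.479).

Shape 2 is a quadratic bezier drawn with `<path>`. Its stroke #ff8800 means score at S477, F2464. After flipping Y the toolpath is (81.096,44.961) → (82.613,57.409) → (82.129,69.994) → (79.643,82.716) → (75.154,95.575) → (68.664,108.571).

Shape 3 is a open polyline drawn with `<path>`. Its stroke #ff8800 means score at S477, F2464. After flipping Y the toolpath is (158.575,11.972) → (15.072,19.915) → (197.388,23.667) → (92.875,106.309) → (126.023,107.920).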